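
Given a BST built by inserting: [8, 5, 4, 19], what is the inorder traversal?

Tree insertion order: [8, 5, 4, 19]
Tree (level-order array): [8, 5, 19, 4]
Inorder traversal: [4, 5, 8, 19]


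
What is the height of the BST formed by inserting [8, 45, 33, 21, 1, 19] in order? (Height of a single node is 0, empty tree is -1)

Insertion order: [8, 45, 33, 21, 1, 19]
Tree (level-order array): [8, 1, 45, None, None, 33, None, 21, None, 19]
Compute height bottom-up (empty subtree = -1):
  height(1) = 1 + max(-1, -1) = 0
  height(19) = 1 + max(-1, -1) = 0
  height(21) = 1 + max(0, -1) = 1
  height(33) = 1 + max(1, -1) = 2
  height(45) = 1 + max(2, -1) = 3
  height(8) = 1 + max(0, 3) = 4
Height = 4


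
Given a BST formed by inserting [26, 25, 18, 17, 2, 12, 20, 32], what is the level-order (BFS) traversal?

Tree insertion order: [26, 25, 18, 17, 2, 12, 20, 32]
Tree (level-order array): [26, 25, 32, 18, None, None, None, 17, 20, 2, None, None, None, None, 12]
BFS from the root, enqueuing left then right child of each popped node:
  queue [26] -> pop 26, enqueue [25, 32], visited so far: [26]
  queue [25, 32] -> pop 25, enqueue [18], visited so far: [26, 25]
  queue [32, 18] -> pop 32, enqueue [none], visited so far: [26, 25, 32]
  queue [18] -> pop 18, enqueue [17, 20], visited so far: [26, 25, 32, 18]
  queue [17, 20] -> pop 17, enqueue [2], visited so far: [26, 25, 32, 18, 17]
  queue [20, 2] -> pop 20, enqueue [none], visited so far: [26, 25, 32, 18, 17, 20]
  queue [2] -> pop 2, enqueue [12], visited so far: [26, 25, 32, 18, 17, 20, 2]
  queue [12] -> pop 12, enqueue [none], visited so far: [26, 25, 32, 18, 17, 20, 2, 12]
Result: [26, 25, 32, 18, 17, 20, 2, 12]


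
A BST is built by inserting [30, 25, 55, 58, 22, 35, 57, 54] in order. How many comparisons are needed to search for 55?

Search path for 55: 30 -> 55
Found: True
Comparisons: 2


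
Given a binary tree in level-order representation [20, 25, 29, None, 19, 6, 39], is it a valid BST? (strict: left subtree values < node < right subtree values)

Level-order array: [20, 25, 29, None, 19, 6, 39]
Validate using subtree bounds (lo, hi): at each node, require lo < value < hi,
then recurse left with hi=value and right with lo=value.
Preorder trace (stopping at first violation):
  at node 20 with bounds (-inf, +inf): OK
  at node 25 with bounds (-inf, 20): VIOLATION
Node 25 violates its bound: not (-inf < 25 < 20).
Result: Not a valid BST


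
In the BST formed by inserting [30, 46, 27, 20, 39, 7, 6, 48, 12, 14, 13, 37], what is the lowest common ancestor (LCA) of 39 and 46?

Tree insertion order: [30, 46, 27, 20, 39, 7, 6, 48, 12, 14, 13, 37]
Tree (level-order array): [30, 27, 46, 20, None, 39, 48, 7, None, 37, None, None, None, 6, 12, None, None, None, None, None, 14, 13]
In a BST, the LCA of p=39, q=46 is the first node v on the
root-to-leaf path with p <= v <= q (go left if both < v, right if both > v).
Walk from root:
  at 30: both 39 and 46 > 30, go right
  at 46: 39 <= 46 <= 46, this is the LCA
LCA = 46


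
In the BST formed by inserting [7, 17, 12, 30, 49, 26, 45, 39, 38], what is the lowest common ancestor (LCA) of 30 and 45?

Tree insertion order: [7, 17, 12, 30, 49, 26, 45, 39, 38]
Tree (level-order array): [7, None, 17, 12, 30, None, None, 26, 49, None, None, 45, None, 39, None, 38]
In a BST, the LCA of p=30, q=45 is the first node v on the
root-to-leaf path with p <= v <= q (go left if both < v, right if both > v).
Walk from root:
  at 7: both 30 and 45 > 7, go right
  at 17: both 30 and 45 > 17, go right
  at 30: 30 <= 30 <= 45, this is the LCA
LCA = 30


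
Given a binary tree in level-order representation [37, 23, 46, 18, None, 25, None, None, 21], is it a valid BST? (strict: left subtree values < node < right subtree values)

Level-order array: [37, 23, 46, 18, None, 25, None, None, 21]
Validate using subtree bounds (lo, hi): at each node, require lo < value < hi,
then recurse left with hi=value and right with lo=value.
Preorder trace (stopping at first violation):
  at node 37 with bounds (-inf, +inf): OK
  at node 23 with bounds (-inf, 37): OK
  at node 18 with bounds (-inf, 23): OK
  at node 21 with bounds (18, 23): OK
  at node 46 with bounds (37, +inf): OK
  at node 25 with bounds (37, 46): VIOLATION
Node 25 violates its bound: not (37 < 25 < 46).
Result: Not a valid BST


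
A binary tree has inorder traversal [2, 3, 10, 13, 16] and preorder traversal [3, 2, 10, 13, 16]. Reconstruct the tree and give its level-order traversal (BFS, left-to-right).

Inorder:  [2, 3, 10, 13, 16]
Preorder: [3, 2, 10, 13, 16]
Algorithm: preorder visits root first, so consume preorder in order;
for each root, split the current inorder slice at that value into
left-subtree inorder and right-subtree inorder, then recurse.
Recursive splits:
  root=3; inorder splits into left=[2], right=[10, 13, 16]
  root=2; inorder splits into left=[], right=[]
  root=10; inorder splits into left=[], right=[13, 16]
  root=13; inorder splits into left=[], right=[16]
  root=16; inorder splits into left=[], right=[]
Reconstructed level-order: [3, 2, 10, 13, 16]


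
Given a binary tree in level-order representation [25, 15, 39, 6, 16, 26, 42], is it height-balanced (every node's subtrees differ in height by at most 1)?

Tree (level-order array): [25, 15, 39, 6, 16, 26, 42]
Definition: a tree is height-balanced if, at every node, |h(left) - h(right)| <= 1 (empty subtree has height -1).
Bottom-up per-node check:
  node 6: h_left=-1, h_right=-1, diff=0 [OK], height=0
  node 16: h_left=-1, h_right=-1, diff=0 [OK], height=0
  node 15: h_left=0, h_right=0, diff=0 [OK], height=1
  node 26: h_left=-1, h_right=-1, diff=0 [OK], height=0
  node 42: h_left=-1, h_right=-1, diff=0 [OK], height=0
  node 39: h_left=0, h_right=0, diff=0 [OK], height=1
  node 25: h_left=1, h_right=1, diff=0 [OK], height=2
All nodes satisfy the balance condition.
Result: Balanced


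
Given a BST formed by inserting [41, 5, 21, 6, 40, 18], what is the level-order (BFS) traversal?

Tree insertion order: [41, 5, 21, 6, 40, 18]
Tree (level-order array): [41, 5, None, None, 21, 6, 40, None, 18]
BFS from the root, enqueuing left then right child of each popped node:
  queue [41] -> pop 41, enqueue [5], visited so far: [41]
  queue [5] -> pop 5, enqueue [21], visited so far: [41, 5]
  queue [21] -> pop 21, enqueue [6, 40], visited so far: [41, 5, 21]
  queue [6, 40] -> pop 6, enqueue [18], visited so far: [41, 5, 21, 6]
  queue [40, 18] -> pop 40, enqueue [none], visited so far: [41, 5, 21, 6, 40]
  queue [18] -> pop 18, enqueue [none], visited so far: [41, 5, 21, 6, 40, 18]
Result: [41, 5, 21, 6, 40, 18]


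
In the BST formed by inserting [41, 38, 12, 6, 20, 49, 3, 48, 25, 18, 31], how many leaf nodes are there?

Tree built from: [41, 38, 12, 6, 20, 49, 3, 48, 25, 18, 31]
Tree (level-order array): [41, 38, 49, 12, None, 48, None, 6, 20, None, None, 3, None, 18, 25, None, None, None, None, None, 31]
Rule: A leaf has 0 children.
Per-node child counts:
  node 41: 2 child(ren)
  node 38: 1 child(ren)
  node 12: 2 child(ren)
  node 6: 1 child(ren)
  node 3: 0 child(ren)
  node 20: 2 child(ren)
  node 18: 0 child(ren)
  node 25: 1 child(ren)
  node 31: 0 child(ren)
  node 49: 1 child(ren)
  node 48: 0 child(ren)
Matching nodes: [3, 18, 31, 48]
Count of leaf nodes: 4


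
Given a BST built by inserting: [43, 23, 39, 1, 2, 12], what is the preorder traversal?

Tree insertion order: [43, 23, 39, 1, 2, 12]
Tree (level-order array): [43, 23, None, 1, 39, None, 2, None, None, None, 12]
Preorder traversal: [43, 23, 1, 2, 12, 39]


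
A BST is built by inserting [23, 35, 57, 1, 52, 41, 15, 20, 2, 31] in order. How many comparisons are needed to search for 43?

Search path for 43: 23 -> 35 -> 57 -> 52 -> 41
Found: False
Comparisons: 5


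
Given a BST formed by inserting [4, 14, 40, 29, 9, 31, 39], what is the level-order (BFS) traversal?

Tree insertion order: [4, 14, 40, 29, 9, 31, 39]
Tree (level-order array): [4, None, 14, 9, 40, None, None, 29, None, None, 31, None, 39]
BFS from the root, enqueuing left then right child of each popped node:
  queue [4] -> pop 4, enqueue [14], visited so far: [4]
  queue [14] -> pop 14, enqueue [9, 40], visited so far: [4, 14]
  queue [9, 40] -> pop 9, enqueue [none], visited so far: [4, 14, 9]
  queue [40] -> pop 40, enqueue [29], visited so far: [4, 14, 9, 40]
  queue [29] -> pop 29, enqueue [31], visited so far: [4, 14, 9, 40, 29]
  queue [31] -> pop 31, enqueue [39], visited so far: [4, 14, 9, 40, 29, 31]
  queue [39] -> pop 39, enqueue [none], visited so far: [4, 14, 9, 40, 29, 31, 39]
Result: [4, 14, 9, 40, 29, 31, 39]


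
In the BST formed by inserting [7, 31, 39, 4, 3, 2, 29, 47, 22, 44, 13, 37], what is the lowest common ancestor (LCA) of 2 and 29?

Tree insertion order: [7, 31, 39, 4, 3, 2, 29, 47, 22, 44, 13, 37]
Tree (level-order array): [7, 4, 31, 3, None, 29, 39, 2, None, 22, None, 37, 47, None, None, 13, None, None, None, 44]
In a BST, the LCA of p=2, q=29 is the first node v on the
root-to-leaf path with p <= v <= q (go left if both < v, right if both > v).
Walk from root:
  at 7: 2 <= 7 <= 29, this is the LCA
LCA = 7


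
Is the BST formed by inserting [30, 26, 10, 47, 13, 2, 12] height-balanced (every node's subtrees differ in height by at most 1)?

Tree (level-order array): [30, 26, 47, 10, None, None, None, 2, 13, None, None, 12]
Definition: a tree is height-balanced if, at every node, |h(left) - h(right)| <= 1 (empty subtree has height -1).
Bottom-up per-node check:
  node 2: h_left=-1, h_right=-1, diff=0 [OK], height=0
  node 12: h_left=-1, h_right=-1, diff=0 [OK], height=0
  node 13: h_left=0, h_right=-1, diff=1 [OK], height=1
  node 10: h_left=0, h_right=1, diff=1 [OK], height=2
  node 26: h_left=2, h_right=-1, diff=3 [FAIL (|2--1|=3 > 1)], height=3
  node 47: h_left=-1, h_right=-1, diff=0 [OK], height=0
  node 30: h_left=3, h_right=0, diff=3 [FAIL (|3-0|=3 > 1)], height=4
Node 26 violates the condition: |2 - -1| = 3 > 1.
Result: Not balanced


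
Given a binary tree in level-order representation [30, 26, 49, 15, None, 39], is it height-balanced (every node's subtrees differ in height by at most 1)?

Tree (level-order array): [30, 26, 49, 15, None, 39]
Definition: a tree is height-balanced if, at every node, |h(left) - h(right)| <= 1 (empty subtree has height -1).
Bottom-up per-node check:
  node 15: h_left=-1, h_right=-1, diff=0 [OK], height=0
  node 26: h_left=0, h_right=-1, diff=1 [OK], height=1
  node 39: h_left=-1, h_right=-1, diff=0 [OK], height=0
  node 49: h_left=0, h_right=-1, diff=1 [OK], height=1
  node 30: h_left=1, h_right=1, diff=0 [OK], height=2
All nodes satisfy the balance condition.
Result: Balanced


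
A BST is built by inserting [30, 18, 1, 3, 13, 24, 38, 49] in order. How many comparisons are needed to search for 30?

Search path for 30: 30
Found: True
Comparisons: 1


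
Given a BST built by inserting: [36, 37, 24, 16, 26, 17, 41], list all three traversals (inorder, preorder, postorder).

Tree insertion order: [36, 37, 24, 16, 26, 17, 41]
Tree (level-order array): [36, 24, 37, 16, 26, None, 41, None, 17]
Inorder (L, root, R): [16, 17, 24, 26, 36, 37, 41]
Preorder (root, L, R): [36, 24, 16, 17, 26, 37, 41]
Postorder (L, R, root): [17, 16, 26, 24, 41, 37, 36]


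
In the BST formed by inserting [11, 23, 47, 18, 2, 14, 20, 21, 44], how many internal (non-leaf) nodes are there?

Tree built from: [11, 23, 47, 18, 2, 14, 20, 21, 44]
Tree (level-order array): [11, 2, 23, None, None, 18, 47, 14, 20, 44, None, None, None, None, 21]
Rule: An internal node has at least one child.
Per-node child counts:
  node 11: 2 child(ren)
  node 2: 0 child(ren)
  node 23: 2 child(ren)
  node 18: 2 child(ren)
  node 14: 0 child(ren)
  node 20: 1 child(ren)
  node 21: 0 child(ren)
  node 47: 1 child(ren)
  node 44: 0 child(ren)
Matching nodes: [11, 23, 18, 20, 47]
Count of internal (non-leaf) nodes: 5


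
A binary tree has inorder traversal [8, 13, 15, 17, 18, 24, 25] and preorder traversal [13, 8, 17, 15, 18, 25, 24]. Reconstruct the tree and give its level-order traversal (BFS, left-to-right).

Inorder:  [8, 13, 15, 17, 18, 24, 25]
Preorder: [13, 8, 17, 15, 18, 25, 24]
Algorithm: preorder visits root first, so consume preorder in order;
for each root, split the current inorder slice at that value into
left-subtree inorder and right-subtree inorder, then recurse.
Recursive splits:
  root=13; inorder splits into left=[8], right=[15, 17, 18, 24, 25]
  root=8; inorder splits into left=[], right=[]
  root=17; inorder splits into left=[15], right=[18, 24, 25]
  root=15; inorder splits into left=[], right=[]
  root=18; inorder splits into left=[], right=[24, 25]
  root=25; inorder splits into left=[24], right=[]
  root=24; inorder splits into left=[], right=[]
Reconstructed level-order: [13, 8, 17, 15, 18, 25, 24]


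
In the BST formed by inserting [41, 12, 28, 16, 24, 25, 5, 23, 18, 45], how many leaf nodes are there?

Tree built from: [41, 12, 28, 16, 24, 25, 5, 23, 18, 45]
Tree (level-order array): [41, 12, 45, 5, 28, None, None, None, None, 16, None, None, 24, 23, 25, 18]
Rule: A leaf has 0 children.
Per-node child counts:
  node 41: 2 child(ren)
  node 12: 2 child(ren)
  node 5: 0 child(ren)
  node 28: 1 child(ren)
  node 16: 1 child(ren)
  node 24: 2 child(ren)
  node 23: 1 child(ren)
  node 18: 0 child(ren)
  node 25: 0 child(ren)
  node 45: 0 child(ren)
Matching nodes: [5, 18, 25, 45]
Count of leaf nodes: 4


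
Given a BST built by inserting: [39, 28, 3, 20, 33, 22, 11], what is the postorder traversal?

Tree insertion order: [39, 28, 3, 20, 33, 22, 11]
Tree (level-order array): [39, 28, None, 3, 33, None, 20, None, None, 11, 22]
Postorder traversal: [11, 22, 20, 3, 33, 28, 39]


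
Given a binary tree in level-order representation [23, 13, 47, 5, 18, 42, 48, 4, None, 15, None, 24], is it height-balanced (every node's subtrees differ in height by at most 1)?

Tree (level-order array): [23, 13, 47, 5, 18, 42, 48, 4, None, 15, None, 24]
Definition: a tree is height-balanced if, at every node, |h(left) - h(right)| <= 1 (empty subtree has height -1).
Bottom-up per-node check:
  node 4: h_left=-1, h_right=-1, diff=0 [OK], height=0
  node 5: h_left=0, h_right=-1, diff=1 [OK], height=1
  node 15: h_left=-1, h_right=-1, diff=0 [OK], height=0
  node 18: h_left=0, h_right=-1, diff=1 [OK], height=1
  node 13: h_left=1, h_right=1, diff=0 [OK], height=2
  node 24: h_left=-1, h_right=-1, diff=0 [OK], height=0
  node 42: h_left=0, h_right=-1, diff=1 [OK], height=1
  node 48: h_left=-1, h_right=-1, diff=0 [OK], height=0
  node 47: h_left=1, h_right=0, diff=1 [OK], height=2
  node 23: h_left=2, h_right=2, diff=0 [OK], height=3
All nodes satisfy the balance condition.
Result: Balanced


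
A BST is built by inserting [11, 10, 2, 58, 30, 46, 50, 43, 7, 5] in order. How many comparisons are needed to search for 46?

Search path for 46: 11 -> 58 -> 30 -> 46
Found: True
Comparisons: 4


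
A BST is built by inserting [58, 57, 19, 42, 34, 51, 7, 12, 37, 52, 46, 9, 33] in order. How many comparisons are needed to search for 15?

Search path for 15: 58 -> 57 -> 19 -> 7 -> 12
Found: False
Comparisons: 5


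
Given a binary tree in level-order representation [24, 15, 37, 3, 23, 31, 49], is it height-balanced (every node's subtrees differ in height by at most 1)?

Tree (level-order array): [24, 15, 37, 3, 23, 31, 49]
Definition: a tree is height-balanced if, at every node, |h(left) - h(right)| <= 1 (empty subtree has height -1).
Bottom-up per-node check:
  node 3: h_left=-1, h_right=-1, diff=0 [OK], height=0
  node 23: h_left=-1, h_right=-1, diff=0 [OK], height=0
  node 15: h_left=0, h_right=0, diff=0 [OK], height=1
  node 31: h_left=-1, h_right=-1, diff=0 [OK], height=0
  node 49: h_left=-1, h_right=-1, diff=0 [OK], height=0
  node 37: h_left=0, h_right=0, diff=0 [OK], height=1
  node 24: h_left=1, h_right=1, diff=0 [OK], height=2
All nodes satisfy the balance condition.
Result: Balanced


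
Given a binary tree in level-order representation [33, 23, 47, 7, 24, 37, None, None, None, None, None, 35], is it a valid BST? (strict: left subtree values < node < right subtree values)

Level-order array: [33, 23, 47, 7, 24, 37, None, None, None, None, None, 35]
Validate using subtree bounds (lo, hi): at each node, require lo < value < hi,
then recurse left with hi=value and right with lo=value.
Preorder trace (stopping at first violation):
  at node 33 with bounds (-inf, +inf): OK
  at node 23 with bounds (-inf, 33): OK
  at node 7 with bounds (-inf, 23): OK
  at node 24 with bounds (23, 33): OK
  at node 47 with bounds (33, +inf): OK
  at node 37 with bounds (33, 47): OK
  at node 35 with bounds (33, 37): OK
No violation found at any node.
Result: Valid BST


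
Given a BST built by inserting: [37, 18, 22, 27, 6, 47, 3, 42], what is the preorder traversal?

Tree insertion order: [37, 18, 22, 27, 6, 47, 3, 42]
Tree (level-order array): [37, 18, 47, 6, 22, 42, None, 3, None, None, 27]
Preorder traversal: [37, 18, 6, 3, 22, 27, 47, 42]


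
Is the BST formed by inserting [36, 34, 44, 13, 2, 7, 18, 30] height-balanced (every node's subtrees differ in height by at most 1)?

Tree (level-order array): [36, 34, 44, 13, None, None, None, 2, 18, None, 7, None, 30]
Definition: a tree is height-balanced if, at every node, |h(left) - h(right)| <= 1 (empty subtree has height -1).
Bottom-up per-node check:
  node 7: h_left=-1, h_right=-1, diff=0 [OK], height=0
  node 2: h_left=-1, h_right=0, diff=1 [OK], height=1
  node 30: h_left=-1, h_right=-1, diff=0 [OK], height=0
  node 18: h_left=-1, h_right=0, diff=1 [OK], height=1
  node 13: h_left=1, h_right=1, diff=0 [OK], height=2
  node 34: h_left=2, h_right=-1, diff=3 [FAIL (|2--1|=3 > 1)], height=3
  node 44: h_left=-1, h_right=-1, diff=0 [OK], height=0
  node 36: h_left=3, h_right=0, diff=3 [FAIL (|3-0|=3 > 1)], height=4
Node 34 violates the condition: |2 - -1| = 3 > 1.
Result: Not balanced


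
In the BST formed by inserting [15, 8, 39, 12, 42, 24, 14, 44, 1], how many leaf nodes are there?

Tree built from: [15, 8, 39, 12, 42, 24, 14, 44, 1]
Tree (level-order array): [15, 8, 39, 1, 12, 24, 42, None, None, None, 14, None, None, None, 44]
Rule: A leaf has 0 children.
Per-node child counts:
  node 15: 2 child(ren)
  node 8: 2 child(ren)
  node 1: 0 child(ren)
  node 12: 1 child(ren)
  node 14: 0 child(ren)
  node 39: 2 child(ren)
  node 24: 0 child(ren)
  node 42: 1 child(ren)
  node 44: 0 child(ren)
Matching nodes: [1, 14, 24, 44]
Count of leaf nodes: 4


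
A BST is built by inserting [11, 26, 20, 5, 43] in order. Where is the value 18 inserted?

Starting tree (level order): [11, 5, 26, None, None, 20, 43]
Insertion path: 11 -> 26 -> 20
Result: insert 18 as left child of 20
Final tree (level order): [11, 5, 26, None, None, 20, 43, 18]


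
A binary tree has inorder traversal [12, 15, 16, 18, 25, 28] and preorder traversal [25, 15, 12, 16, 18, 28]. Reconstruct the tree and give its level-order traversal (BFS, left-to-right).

Inorder:  [12, 15, 16, 18, 25, 28]
Preorder: [25, 15, 12, 16, 18, 28]
Algorithm: preorder visits root first, so consume preorder in order;
for each root, split the current inorder slice at that value into
left-subtree inorder and right-subtree inorder, then recurse.
Recursive splits:
  root=25; inorder splits into left=[12, 15, 16, 18], right=[28]
  root=15; inorder splits into left=[12], right=[16, 18]
  root=12; inorder splits into left=[], right=[]
  root=16; inorder splits into left=[], right=[18]
  root=18; inorder splits into left=[], right=[]
  root=28; inorder splits into left=[], right=[]
Reconstructed level-order: [25, 15, 28, 12, 16, 18]


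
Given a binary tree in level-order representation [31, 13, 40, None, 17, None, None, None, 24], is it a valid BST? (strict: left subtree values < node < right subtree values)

Level-order array: [31, 13, 40, None, 17, None, None, None, 24]
Validate using subtree bounds (lo, hi): at each node, require lo < value < hi,
then recurse left with hi=value and right with lo=value.
Preorder trace (stopping at first violation):
  at node 31 with bounds (-inf, +inf): OK
  at node 13 with bounds (-inf, 31): OK
  at node 17 with bounds (13, 31): OK
  at node 24 with bounds (17, 31): OK
  at node 40 with bounds (31, +inf): OK
No violation found at any node.
Result: Valid BST


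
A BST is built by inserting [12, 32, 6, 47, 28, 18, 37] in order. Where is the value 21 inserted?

Starting tree (level order): [12, 6, 32, None, None, 28, 47, 18, None, 37]
Insertion path: 12 -> 32 -> 28 -> 18
Result: insert 21 as right child of 18
Final tree (level order): [12, 6, 32, None, None, 28, 47, 18, None, 37, None, None, 21]


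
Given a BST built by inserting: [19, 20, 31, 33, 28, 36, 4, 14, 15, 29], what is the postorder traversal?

Tree insertion order: [19, 20, 31, 33, 28, 36, 4, 14, 15, 29]
Tree (level-order array): [19, 4, 20, None, 14, None, 31, None, 15, 28, 33, None, None, None, 29, None, 36]
Postorder traversal: [15, 14, 4, 29, 28, 36, 33, 31, 20, 19]


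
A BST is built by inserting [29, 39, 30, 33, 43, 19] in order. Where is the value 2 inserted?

Starting tree (level order): [29, 19, 39, None, None, 30, 43, None, 33]
Insertion path: 29 -> 19
Result: insert 2 as left child of 19
Final tree (level order): [29, 19, 39, 2, None, 30, 43, None, None, None, 33]


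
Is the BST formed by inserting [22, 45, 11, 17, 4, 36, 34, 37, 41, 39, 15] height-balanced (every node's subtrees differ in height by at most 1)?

Tree (level-order array): [22, 11, 45, 4, 17, 36, None, None, None, 15, None, 34, 37, None, None, None, None, None, 41, 39]
Definition: a tree is height-balanced if, at every node, |h(left) - h(right)| <= 1 (empty subtree has height -1).
Bottom-up per-node check:
  node 4: h_left=-1, h_right=-1, diff=0 [OK], height=0
  node 15: h_left=-1, h_right=-1, diff=0 [OK], height=0
  node 17: h_left=0, h_right=-1, diff=1 [OK], height=1
  node 11: h_left=0, h_right=1, diff=1 [OK], height=2
  node 34: h_left=-1, h_right=-1, diff=0 [OK], height=0
  node 39: h_left=-1, h_right=-1, diff=0 [OK], height=0
  node 41: h_left=0, h_right=-1, diff=1 [OK], height=1
  node 37: h_left=-1, h_right=1, diff=2 [FAIL (|-1-1|=2 > 1)], height=2
  node 36: h_left=0, h_right=2, diff=2 [FAIL (|0-2|=2 > 1)], height=3
  node 45: h_left=3, h_right=-1, diff=4 [FAIL (|3--1|=4 > 1)], height=4
  node 22: h_left=2, h_right=4, diff=2 [FAIL (|2-4|=2 > 1)], height=5
Node 37 violates the condition: |-1 - 1| = 2 > 1.
Result: Not balanced


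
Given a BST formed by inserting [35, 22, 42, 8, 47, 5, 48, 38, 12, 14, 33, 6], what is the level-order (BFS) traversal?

Tree insertion order: [35, 22, 42, 8, 47, 5, 48, 38, 12, 14, 33, 6]
Tree (level-order array): [35, 22, 42, 8, 33, 38, 47, 5, 12, None, None, None, None, None, 48, None, 6, None, 14]
BFS from the root, enqueuing left then right child of each popped node:
  queue [35] -> pop 35, enqueue [22, 42], visited so far: [35]
  queue [22, 42] -> pop 22, enqueue [8, 33], visited so far: [35, 22]
  queue [42, 8, 33] -> pop 42, enqueue [38, 47], visited so far: [35, 22, 42]
  queue [8, 33, 38, 47] -> pop 8, enqueue [5, 12], visited so far: [35, 22, 42, 8]
  queue [33, 38, 47, 5, 12] -> pop 33, enqueue [none], visited so far: [35, 22, 42, 8, 33]
  queue [38, 47, 5, 12] -> pop 38, enqueue [none], visited so far: [35, 22, 42, 8, 33, 38]
  queue [47, 5, 12] -> pop 47, enqueue [48], visited so far: [35, 22, 42, 8, 33, 38, 47]
  queue [5, 12, 48] -> pop 5, enqueue [6], visited so far: [35, 22, 42, 8, 33, 38, 47, 5]
  queue [12, 48, 6] -> pop 12, enqueue [14], visited so far: [35, 22, 42, 8, 33, 38, 47, 5, 12]
  queue [48, 6, 14] -> pop 48, enqueue [none], visited so far: [35, 22, 42, 8, 33, 38, 47, 5, 12, 48]
  queue [6, 14] -> pop 6, enqueue [none], visited so far: [35, 22, 42, 8, 33, 38, 47, 5, 12, 48, 6]
  queue [14] -> pop 14, enqueue [none], visited so far: [35, 22, 42, 8, 33, 38, 47, 5, 12, 48, 6, 14]
Result: [35, 22, 42, 8, 33, 38, 47, 5, 12, 48, 6, 14]


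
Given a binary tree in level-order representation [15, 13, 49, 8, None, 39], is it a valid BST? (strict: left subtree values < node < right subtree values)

Level-order array: [15, 13, 49, 8, None, 39]
Validate using subtree bounds (lo, hi): at each node, require lo < value < hi,
then recurse left with hi=value and right with lo=value.
Preorder trace (stopping at first violation):
  at node 15 with bounds (-inf, +inf): OK
  at node 13 with bounds (-inf, 15): OK
  at node 8 with bounds (-inf, 13): OK
  at node 49 with bounds (15, +inf): OK
  at node 39 with bounds (15, 49): OK
No violation found at any node.
Result: Valid BST


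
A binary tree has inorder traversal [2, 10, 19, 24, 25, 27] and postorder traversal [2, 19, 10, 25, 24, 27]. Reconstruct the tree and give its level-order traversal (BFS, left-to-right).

Inorder:   [2, 10, 19, 24, 25, 27]
Postorder: [2, 19, 10, 25, 24, 27]
Algorithm: postorder visits root last, so walk postorder right-to-left;
each value is the root of the current inorder slice — split it at that
value, recurse on the right subtree first, then the left.
Recursive splits:
  root=27; inorder splits into left=[2, 10, 19, 24, 25], right=[]
  root=24; inorder splits into left=[2, 10, 19], right=[25]
  root=25; inorder splits into left=[], right=[]
  root=10; inorder splits into left=[2], right=[19]
  root=19; inorder splits into left=[], right=[]
  root=2; inorder splits into left=[], right=[]
Reconstructed level-order: [27, 24, 10, 25, 2, 19]


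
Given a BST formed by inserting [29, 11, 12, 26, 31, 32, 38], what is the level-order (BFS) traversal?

Tree insertion order: [29, 11, 12, 26, 31, 32, 38]
Tree (level-order array): [29, 11, 31, None, 12, None, 32, None, 26, None, 38]
BFS from the root, enqueuing left then right child of each popped node:
  queue [29] -> pop 29, enqueue [11, 31], visited so far: [29]
  queue [11, 31] -> pop 11, enqueue [12], visited so far: [29, 11]
  queue [31, 12] -> pop 31, enqueue [32], visited so far: [29, 11, 31]
  queue [12, 32] -> pop 12, enqueue [26], visited so far: [29, 11, 31, 12]
  queue [32, 26] -> pop 32, enqueue [38], visited so far: [29, 11, 31, 12, 32]
  queue [26, 38] -> pop 26, enqueue [none], visited so far: [29, 11, 31, 12, 32, 26]
  queue [38] -> pop 38, enqueue [none], visited so far: [29, 11, 31, 12, 32, 26, 38]
Result: [29, 11, 31, 12, 32, 26, 38]


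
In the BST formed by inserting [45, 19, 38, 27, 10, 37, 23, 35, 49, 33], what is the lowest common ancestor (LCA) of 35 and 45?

Tree insertion order: [45, 19, 38, 27, 10, 37, 23, 35, 49, 33]
Tree (level-order array): [45, 19, 49, 10, 38, None, None, None, None, 27, None, 23, 37, None, None, 35, None, 33]
In a BST, the LCA of p=35, q=45 is the first node v on the
root-to-leaf path with p <= v <= q (go left if both < v, right if both > v).
Walk from root:
  at 45: 35 <= 45 <= 45, this is the LCA
LCA = 45


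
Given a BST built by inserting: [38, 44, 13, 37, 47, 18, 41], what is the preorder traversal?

Tree insertion order: [38, 44, 13, 37, 47, 18, 41]
Tree (level-order array): [38, 13, 44, None, 37, 41, 47, 18]
Preorder traversal: [38, 13, 37, 18, 44, 41, 47]


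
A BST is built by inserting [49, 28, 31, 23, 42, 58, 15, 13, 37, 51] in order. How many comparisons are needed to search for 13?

Search path for 13: 49 -> 28 -> 23 -> 15 -> 13
Found: True
Comparisons: 5


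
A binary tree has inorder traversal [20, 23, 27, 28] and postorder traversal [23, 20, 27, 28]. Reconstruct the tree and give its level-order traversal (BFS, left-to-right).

Inorder:   [20, 23, 27, 28]
Postorder: [23, 20, 27, 28]
Algorithm: postorder visits root last, so walk postorder right-to-left;
each value is the root of the current inorder slice — split it at that
value, recurse on the right subtree first, then the left.
Recursive splits:
  root=28; inorder splits into left=[20, 23, 27], right=[]
  root=27; inorder splits into left=[20, 23], right=[]
  root=20; inorder splits into left=[], right=[23]
  root=23; inorder splits into left=[], right=[]
Reconstructed level-order: [28, 27, 20, 23]


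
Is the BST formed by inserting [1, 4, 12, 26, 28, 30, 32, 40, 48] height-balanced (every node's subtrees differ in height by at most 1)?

Tree (level-order array): [1, None, 4, None, 12, None, 26, None, 28, None, 30, None, 32, None, 40, None, 48]
Definition: a tree is height-balanced if, at every node, |h(left) - h(right)| <= 1 (empty subtree has height -1).
Bottom-up per-node check:
  node 48: h_left=-1, h_right=-1, diff=0 [OK], height=0
  node 40: h_left=-1, h_right=0, diff=1 [OK], height=1
  node 32: h_left=-1, h_right=1, diff=2 [FAIL (|-1-1|=2 > 1)], height=2
  node 30: h_left=-1, h_right=2, diff=3 [FAIL (|-1-2|=3 > 1)], height=3
  node 28: h_left=-1, h_right=3, diff=4 [FAIL (|-1-3|=4 > 1)], height=4
  node 26: h_left=-1, h_right=4, diff=5 [FAIL (|-1-4|=5 > 1)], height=5
  node 12: h_left=-1, h_right=5, diff=6 [FAIL (|-1-5|=6 > 1)], height=6
  node 4: h_left=-1, h_right=6, diff=7 [FAIL (|-1-6|=7 > 1)], height=7
  node 1: h_left=-1, h_right=7, diff=8 [FAIL (|-1-7|=8 > 1)], height=8
Node 32 violates the condition: |-1 - 1| = 2 > 1.
Result: Not balanced


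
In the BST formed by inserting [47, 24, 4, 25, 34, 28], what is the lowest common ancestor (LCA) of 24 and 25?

Tree insertion order: [47, 24, 4, 25, 34, 28]
Tree (level-order array): [47, 24, None, 4, 25, None, None, None, 34, 28]
In a BST, the LCA of p=24, q=25 is the first node v on the
root-to-leaf path with p <= v <= q (go left if both < v, right if both > v).
Walk from root:
  at 47: both 24 and 25 < 47, go left
  at 24: 24 <= 24 <= 25, this is the LCA
LCA = 24


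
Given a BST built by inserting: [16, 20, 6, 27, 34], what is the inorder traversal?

Tree insertion order: [16, 20, 6, 27, 34]
Tree (level-order array): [16, 6, 20, None, None, None, 27, None, 34]
Inorder traversal: [6, 16, 20, 27, 34]


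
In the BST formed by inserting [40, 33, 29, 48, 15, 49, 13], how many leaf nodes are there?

Tree built from: [40, 33, 29, 48, 15, 49, 13]
Tree (level-order array): [40, 33, 48, 29, None, None, 49, 15, None, None, None, 13]
Rule: A leaf has 0 children.
Per-node child counts:
  node 40: 2 child(ren)
  node 33: 1 child(ren)
  node 29: 1 child(ren)
  node 15: 1 child(ren)
  node 13: 0 child(ren)
  node 48: 1 child(ren)
  node 49: 0 child(ren)
Matching nodes: [13, 49]
Count of leaf nodes: 2


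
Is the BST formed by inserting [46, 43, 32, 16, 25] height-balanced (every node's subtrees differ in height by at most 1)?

Tree (level-order array): [46, 43, None, 32, None, 16, None, None, 25]
Definition: a tree is height-balanced if, at every node, |h(left) - h(right)| <= 1 (empty subtree has height -1).
Bottom-up per-node check:
  node 25: h_left=-1, h_right=-1, diff=0 [OK], height=0
  node 16: h_left=-1, h_right=0, diff=1 [OK], height=1
  node 32: h_left=1, h_right=-1, diff=2 [FAIL (|1--1|=2 > 1)], height=2
  node 43: h_left=2, h_right=-1, diff=3 [FAIL (|2--1|=3 > 1)], height=3
  node 46: h_left=3, h_right=-1, diff=4 [FAIL (|3--1|=4 > 1)], height=4
Node 32 violates the condition: |1 - -1| = 2 > 1.
Result: Not balanced


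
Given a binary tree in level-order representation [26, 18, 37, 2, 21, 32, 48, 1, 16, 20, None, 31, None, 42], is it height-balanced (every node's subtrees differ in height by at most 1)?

Tree (level-order array): [26, 18, 37, 2, 21, 32, 48, 1, 16, 20, None, 31, None, 42]
Definition: a tree is height-balanced if, at every node, |h(left) - h(right)| <= 1 (empty subtree has height -1).
Bottom-up per-node check:
  node 1: h_left=-1, h_right=-1, diff=0 [OK], height=0
  node 16: h_left=-1, h_right=-1, diff=0 [OK], height=0
  node 2: h_left=0, h_right=0, diff=0 [OK], height=1
  node 20: h_left=-1, h_right=-1, diff=0 [OK], height=0
  node 21: h_left=0, h_right=-1, diff=1 [OK], height=1
  node 18: h_left=1, h_right=1, diff=0 [OK], height=2
  node 31: h_left=-1, h_right=-1, diff=0 [OK], height=0
  node 32: h_left=0, h_right=-1, diff=1 [OK], height=1
  node 42: h_left=-1, h_right=-1, diff=0 [OK], height=0
  node 48: h_left=0, h_right=-1, diff=1 [OK], height=1
  node 37: h_left=1, h_right=1, diff=0 [OK], height=2
  node 26: h_left=2, h_right=2, diff=0 [OK], height=3
All nodes satisfy the balance condition.
Result: Balanced


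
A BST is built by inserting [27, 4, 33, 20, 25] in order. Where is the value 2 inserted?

Starting tree (level order): [27, 4, 33, None, 20, None, None, None, 25]
Insertion path: 27 -> 4
Result: insert 2 as left child of 4
Final tree (level order): [27, 4, 33, 2, 20, None, None, None, None, None, 25]


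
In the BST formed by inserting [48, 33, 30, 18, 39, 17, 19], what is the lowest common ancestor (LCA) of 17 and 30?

Tree insertion order: [48, 33, 30, 18, 39, 17, 19]
Tree (level-order array): [48, 33, None, 30, 39, 18, None, None, None, 17, 19]
In a BST, the LCA of p=17, q=30 is the first node v on the
root-to-leaf path with p <= v <= q (go left if both < v, right if both > v).
Walk from root:
  at 48: both 17 and 30 < 48, go left
  at 33: both 17 and 30 < 33, go left
  at 30: 17 <= 30 <= 30, this is the LCA
LCA = 30


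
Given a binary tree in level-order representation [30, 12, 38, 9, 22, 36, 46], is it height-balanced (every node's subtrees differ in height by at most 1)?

Tree (level-order array): [30, 12, 38, 9, 22, 36, 46]
Definition: a tree is height-balanced if, at every node, |h(left) - h(right)| <= 1 (empty subtree has height -1).
Bottom-up per-node check:
  node 9: h_left=-1, h_right=-1, diff=0 [OK], height=0
  node 22: h_left=-1, h_right=-1, diff=0 [OK], height=0
  node 12: h_left=0, h_right=0, diff=0 [OK], height=1
  node 36: h_left=-1, h_right=-1, diff=0 [OK], height=0
  node 46: h_left=-1, h_right=-1, diff=0 [OK], height=0
  node 38: h_left=0, h_right=0, diff=0 [OK], height=1
  node 30: h_left=1, h_right=1, diff=0 [OK], height=2
All nodes satisfy the balance condition.
Result: Balanced


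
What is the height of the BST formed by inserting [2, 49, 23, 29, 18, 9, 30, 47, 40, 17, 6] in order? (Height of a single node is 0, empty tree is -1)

Insertion order: [2, 49, 23, 29, 18, 9, 30, 47, 40, 17, 6]
Tree (level-order array): [2, None, 49, 23, None, 18, 29, 9, None, None, 30, 6, 17, None, 47, None, None, None, None, 40]
Compute height bottom-up (empty subtree = -1):
  height(6) = 1 + max(-1, -1) = 0
  height(17) = 1 + max(-1, -1) = 0
  height(9) = 1 + max(0, 0) = 1
  height(18) = 1 + max(1, -1) = 2
  height(40) = 1 + max(-1, -1) = 0
  height(47) = 1 + max(0, -1) = 1
  height(30) = 1 + max(-1, 1) = 2
  height(29) = 1 + max(-1, 2) = 3
  height(23) = 1 + max(2, 3) = 4
  height(49) = 1 + max(4, -1) = 5
  height(2) = 1 + max(-1, 5) = 6
Height = 6


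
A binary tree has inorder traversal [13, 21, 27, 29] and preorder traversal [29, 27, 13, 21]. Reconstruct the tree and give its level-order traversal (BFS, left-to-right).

Inorder:  [13, 21, 27, 29]
Preorder: [29, 27, 13, 21]
Algorithm: preorder visits root first, so consume preorder in order;
for each root, split the current inorder slice at that value into
left-subtree inorder and right-subtree inorder, then recurse.
Recursive splits:
  root=29; inorder splits into left=[13, 21, 27], right=[]
  root=27; inorder splits into left=[13, 21], right=[]
  root=13; inorder splits into left=[], right=[21]
  root=21; inorder splits into left=[], right=[]
Reconstructed level-order: [29, 27, 13, 21]


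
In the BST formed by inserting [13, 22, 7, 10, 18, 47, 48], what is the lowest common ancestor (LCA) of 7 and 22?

Tree insertion order: [13, 22, 7, 10, 18, 47, 48]
Tree (level-order array): [13, 7, 22, None, 10, 18, 47, None, None, None, None, None, 48]
In a BST, the LCA of p=7, q=22 is the first node v on the
root-to-leaf path with p <= v <= q (go left if both < v, right if both > v).
Walk from root:
  at 13: 7 <= 13 <= 22, this is the LCA
LCA = 13


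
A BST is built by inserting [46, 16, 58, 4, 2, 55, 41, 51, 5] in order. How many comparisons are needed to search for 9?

Search path for 9: 46 -> 16 -> 4 -> 5
Found: False
Comparisons: 4


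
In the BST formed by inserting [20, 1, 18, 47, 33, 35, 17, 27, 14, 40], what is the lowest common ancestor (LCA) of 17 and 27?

Tree insertion order: [20, 1, 18, 47, 33, 35, 17, 27, 14, 40]
Tree (level-order array): [20, 1, 47, None, 18, 33, None, 17, None, 27, 35, 14, None, None, None, None, 40]
In a BST, the LCA of p=17, q=27 is the first node v on the
root-to-leaf path with p <= v <= q (go left if both < v, right if both > v).
Walk from root:
  at 20: 17 <= 20 <= 27, this is the LCA
LCA = 20


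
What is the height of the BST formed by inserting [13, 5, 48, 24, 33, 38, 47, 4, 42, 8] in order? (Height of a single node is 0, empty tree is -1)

Insertion order: [13, 5, 48, 24, 33, 38, 47, 4, 42, 8]
Tree (level-order array): [13, 5, 48, 4, 8, 24, None, None, None, None, None, None, 33, None, 38, None, 47, 42]
Compute height bottom-up (empty subtree = -1):
  height(4) = 1 + max(-1, -1) = 0
  height(8) = 1 + max(-1, -1) = 0
  height(5) = 1 + max(0, 0) = 1
  height(42) = 1 + max(-1, -1) = 0
  height(47) = 1 + max(0, -1) = 1
  height(38) = 1 + max(-1, 1) = 2
  height(33) = 1 + max(-1, 2) = 3
  height(24) = 1 + max(-1, 3) = 4
  height(48) = 1 + max(4, -1) = 5
  height(13) = 1 + max(1, 5) = 6
Height = 6


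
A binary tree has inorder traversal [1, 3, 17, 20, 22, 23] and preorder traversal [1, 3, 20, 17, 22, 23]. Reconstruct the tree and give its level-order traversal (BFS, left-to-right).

Inorder:  [1, 3, 17, 20, 22, 23]
Preorder: [1, 3, 20, 17, 22, 23]
Algorithm: preorder visits root first, so consume preorder in order;
for each root, split the current inorder slice at that value into
left-subtree inorder and right-subtree inorder, then recurse.
Recursive splits:
  root=1; inorder splits into left=[], right=[3, 17, 20, 22, 23]
  root=3; inorder splits into left=[], right=[17, 20, 22, 23]
  root=20; inorder splits into left=[17], right=[22, 23]
  root=17; inorder splits into left=[], right=[]
  root=22; inorder splits into left=[], right=[23]
  root=23; inorder splits into left=[], right=[]
Reconstructed level-order: [1, 3, 20, 17, 22, 23]


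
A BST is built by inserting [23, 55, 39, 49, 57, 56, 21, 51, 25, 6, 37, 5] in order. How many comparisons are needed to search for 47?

Search path for 47: 23 -> 55 -> 39 -> 49
Found: False
Comparisons: 4


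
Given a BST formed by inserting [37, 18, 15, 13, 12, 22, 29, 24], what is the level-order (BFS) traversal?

Tree insertion order: [37, 18, 15, 13, 12, 22, 29, 24]
Tree (level-order array): [37, 18, None, 15, 22, 13, None, None, 29, 12, None, 24]
BFS from the root, enqueuing left then right child of each popped node:
  queue [37] -> pop 37, enqueue [18], visited so far: [37]
  queue [18] -> pop 18, enqueue [15, 22], visited so far: [37, 18]
  queue [15, 22] -> pop 15, enqueue [13], visited so far: [37, 18, 15]
  queue [22, 13] -> pop 22, enqueue [29], visited so far: [37, 18, 15, 22]
  queue [13, 29] -> pop 13, enqueue [12], visited so far: [37, 18, 15, 22, 13]
  queue [29, 12] -> pop 29, enqueue [24], visited so far: [37, 18, 15, 22, 13, 29]
  queue [12, 24] -> pop 12, enqueue [none], visited so far: [37, 18, 15, 22, 13, 29, 12]
  queue [24] -> pop 24, enqueue [none], visited so far: [37, 18, 15, 22, 13, 29, 12, 24]
Result: [37, 18, 15, 22, 13, 29, 12, 24]


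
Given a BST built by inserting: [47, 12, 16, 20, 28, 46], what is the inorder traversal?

Tree insertion order: [47, 12, 16, 20, 28, 46]
Tree (level-order array): [47, 12, None, None, 16, None, 20, None, 28, None, 46]
Inorder traversal: [12, 16, 20, 28, 46, 47]


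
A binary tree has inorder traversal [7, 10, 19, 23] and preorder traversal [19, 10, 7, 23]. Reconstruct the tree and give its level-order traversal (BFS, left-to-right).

Inorder:  [7, 10, 19, 23]
Preorder: [19, 10, 7, 23]
Algorithm: preorder visits root first, so consume preorder in order;
for each root, split the current inorder slice at that value into
left-subtree inorder and right-subtree inorder, then recurse.
Recursive splits:
  root=19; inorder splits into left=[7, 10], right=[23]
  root=10; inorder splits into left=[7], right=[]
  root=7; inorder splits into left=[], right=[]
  root=23; inorder splits into left=[], right=[]
Reconstructed level-order: [19, 10, 23, 7]
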